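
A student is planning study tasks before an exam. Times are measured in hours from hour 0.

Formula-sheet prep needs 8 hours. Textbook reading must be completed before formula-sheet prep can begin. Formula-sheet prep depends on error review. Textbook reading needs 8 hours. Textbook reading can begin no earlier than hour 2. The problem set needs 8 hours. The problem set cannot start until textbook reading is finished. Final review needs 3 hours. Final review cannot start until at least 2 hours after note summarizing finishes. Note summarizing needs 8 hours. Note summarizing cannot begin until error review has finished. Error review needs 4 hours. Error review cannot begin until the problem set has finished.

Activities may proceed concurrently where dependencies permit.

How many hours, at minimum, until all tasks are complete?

35

After its own release at hour 2, textbook reading can start at hour 2 and finishes at hour 10.
The problem set cannot begin until textbook reading (finishes hour 10). It runs from hour 10 to 10 + 8 = hour 18.
Error review waits on the problem set (finishes hour 18), so it starts at hour 18 and finishes at 18 + 4 = hour 22.
Formula-sheet prep needs all of textbook reading (finishes hour 10); error review (finishes hour 22). That puts its earliest start at hour 22; it finishes at 22 + 8 = hour 30.
Note summarizing cannot begin until error review (finishes hour 22). It runs from hour 22 to 22 + 8 = hour 30.
Final review cannot begin until note summarizing (finishes hour 30, plus 2-hour gap → hour 32). It runs from hour 32 to 32 + 3 = hour 35.
All tasks are finished once the last one completes. Finish times: Textbook reading at 10, The problem set at 18, Error review at 22, Note summarizing at 30, Formula-sheet prep at 30, Final review at 35. The latest is hour 35.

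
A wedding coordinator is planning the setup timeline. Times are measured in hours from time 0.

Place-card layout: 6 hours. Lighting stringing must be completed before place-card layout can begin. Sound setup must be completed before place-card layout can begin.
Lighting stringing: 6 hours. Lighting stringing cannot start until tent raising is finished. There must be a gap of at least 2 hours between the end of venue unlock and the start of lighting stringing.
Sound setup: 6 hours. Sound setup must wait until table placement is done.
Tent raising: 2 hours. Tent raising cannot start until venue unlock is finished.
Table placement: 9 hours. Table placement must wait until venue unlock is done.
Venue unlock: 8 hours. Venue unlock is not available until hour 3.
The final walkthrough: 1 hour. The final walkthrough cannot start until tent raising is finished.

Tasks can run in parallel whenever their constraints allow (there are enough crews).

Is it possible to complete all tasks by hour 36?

Yes

After its own release at hour 3, venue unlock can start at hour 3 and finishes at hour 11.
After venue unlock (finishes hour 11), table placement can start at hour 11 and finishes at hour 20.
After table placement (finishes hour 20), sound setup can start at hour 20 and finishes at hour 26.
Tent raising waits on venue unlock (finishes hour 11), so it starts at hour 11 and finishes at 11 + 2 = hour 13.
After tent raising (finishes hour 13), the final walkthrough can start at hour 13 and finishes at hour 14.
Lighting stringing needs all of tent raising (finishes hour 13); venue unlock (finishes hour 11, plus 2-hour gap → hour 13). That puts its earliest start at hour 13; it finishes at 13 + 6 = hour 19.
Place-card layout has to wait for lighting stringing (finishes hour 19); sound setup (finishes hour 26). The latest of these is hour 26, so place-card layout runs hour 26 to 26 + 6 = hour 32.
Every task is finished by hour 32, which is no later than the deadline of 36, so the schedule is feasible.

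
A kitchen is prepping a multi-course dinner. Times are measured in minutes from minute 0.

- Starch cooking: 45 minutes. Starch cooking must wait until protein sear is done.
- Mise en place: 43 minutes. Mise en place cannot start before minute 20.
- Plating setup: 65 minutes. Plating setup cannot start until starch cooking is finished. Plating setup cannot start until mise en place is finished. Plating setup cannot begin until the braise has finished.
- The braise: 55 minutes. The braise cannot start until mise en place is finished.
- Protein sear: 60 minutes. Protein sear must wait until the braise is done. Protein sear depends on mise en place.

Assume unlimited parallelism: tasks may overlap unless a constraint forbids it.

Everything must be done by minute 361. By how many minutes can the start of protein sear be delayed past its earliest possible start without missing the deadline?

73

After its own release at minute 20, mise en place can start at minute 20 and finishes at minute 63.
The braise waits on mise en place (finishes minute 63), so it starts at minute 63 and finishes at 63 + 55 = minute 118.
Protein sear needs all of the braise (finishes minute 118); mise en place (finishes minute 63). That puts its earliest start at minute 118; it finishes at 118 + 60 = minute 178.

Working backward from the deadline:
Plating setup must finish by minute 361; it takes 65 minutes, so it must start by 361 − 65 = minute 296.
Since plating setup (must start by minute 296) depends on it, starch cooking must finish by minute 296. Backing off its 45-minute duration gives a latest start of minute 251.
Protein sear feeds into starch cooking (must start by minute 251); so protein sear must finish by minute 251 and therefore start by minute 191.
So protein sear can start as early as minute 118 and as late as minute 191, giving 191 − 118 = 73 minutes of slack.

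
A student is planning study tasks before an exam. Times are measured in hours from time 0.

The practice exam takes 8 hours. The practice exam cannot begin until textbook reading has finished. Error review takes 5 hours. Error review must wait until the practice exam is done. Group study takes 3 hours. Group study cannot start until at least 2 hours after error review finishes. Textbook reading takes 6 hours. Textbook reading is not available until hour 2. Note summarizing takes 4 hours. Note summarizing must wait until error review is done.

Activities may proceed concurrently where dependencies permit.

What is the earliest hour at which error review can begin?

16

Textbook reading cannot begin until its own release at hour 2. It runs from hour 2 to 2 + 6 = hour 8.
The practice exam cannot begin until textbook reading (finishes hour 8). It runs from hour 8 to 8 + 8 = hour 16.
Error review waits on the practice exam (finishes hour 16), so the earliest it can start is hour 16.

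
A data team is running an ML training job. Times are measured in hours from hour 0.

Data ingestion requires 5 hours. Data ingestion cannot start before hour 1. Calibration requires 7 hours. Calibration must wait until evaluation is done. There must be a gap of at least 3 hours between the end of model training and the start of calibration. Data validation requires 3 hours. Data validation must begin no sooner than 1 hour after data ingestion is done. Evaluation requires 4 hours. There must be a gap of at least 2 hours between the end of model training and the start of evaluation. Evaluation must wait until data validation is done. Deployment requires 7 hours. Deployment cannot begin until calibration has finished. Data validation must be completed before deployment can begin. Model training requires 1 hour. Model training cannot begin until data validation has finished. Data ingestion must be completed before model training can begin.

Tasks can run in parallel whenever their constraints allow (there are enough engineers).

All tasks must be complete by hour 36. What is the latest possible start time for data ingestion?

6

Nothing follows deployment; the deadline of hour 36 is its only limit. It must start by 36 − 7 = hour 29.
Calibration has to be done before deployment (must start by hour 29). That means finishing by hour 29, i.e. starting by 29 − 7 = hour 22.
Evaluation feeds into calibration (must start by hour 22); so evaluation must finish by hour 22 and therefore start by hour 18.
Model training feeds evaluation (must start by hour 18, minus 2-hour gap → hour 16); calibration (must start by hour 22, minus 3-hour gap → hour 19). Taking the minimum, model training must finish by hour 16 and start by 16 − 1 = hour 15.
Data validation feeds model training (must start by hour 15); evaluation (must start by hour 18); deployment (must start by hour 29). Taking the minimum, data validation must finish by hour 15 and start by 15 − 3 = hour 12.
For data ingestion: data validation (must start by hour 12, minus 1-hour gap → hour 11); model training (must start by hour 15). The most restrictive is hour 11; with a 5-hour duration, data ingestion must start by hour 6.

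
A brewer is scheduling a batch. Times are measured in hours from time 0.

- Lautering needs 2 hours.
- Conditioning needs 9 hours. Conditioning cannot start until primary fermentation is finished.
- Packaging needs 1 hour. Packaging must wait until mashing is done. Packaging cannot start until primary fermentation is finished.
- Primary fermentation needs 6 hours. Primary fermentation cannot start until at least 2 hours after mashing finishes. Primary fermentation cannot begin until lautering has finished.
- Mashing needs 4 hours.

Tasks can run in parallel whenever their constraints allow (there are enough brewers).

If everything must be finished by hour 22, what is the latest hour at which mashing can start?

1

Conditioning has no dependents, so it just needs to finish by hour 22. Starting by 22 − 9 = hour 13 achieves that.
Nothing follows packaging; the deadline of hour 22 is its only limit. It must start by 22 − 1 = hour 21.
For primary fermentation: conditioning (must start by hour 13); packaging (must start by hour 21). The most restrictive is hour 13; with a 6-hour duration, primary fermentation must start by hour 7.
Mashing has several dependents: primary fermentation (must start by hour 7, minus 2-hour gap → hour 5); packaging (must start by hour 21). The earliest of those limits is hour 5, so mashing must start by 5 − 4 = hour 1.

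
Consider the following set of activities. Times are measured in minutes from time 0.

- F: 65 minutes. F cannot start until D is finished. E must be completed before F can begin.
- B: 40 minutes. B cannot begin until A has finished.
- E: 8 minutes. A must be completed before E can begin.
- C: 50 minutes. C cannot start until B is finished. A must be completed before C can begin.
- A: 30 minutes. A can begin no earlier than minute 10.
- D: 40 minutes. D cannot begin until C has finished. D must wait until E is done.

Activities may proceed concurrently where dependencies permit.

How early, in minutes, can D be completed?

170

After its own release at minute 10, A can start at minute 10 and finishes at minute 40.
E cannot begin until A (finishes minute 40). It runs from minute 40 to 40 + 8 = minute 48.
B cannot begin until A (finishes minute 40). It runs from minute 40 to 40 + 40 = minute 80.
C cannot start until B (finishes minute 80); A (finishes minute 40). The controlling bound is minute 80, so C finishes at 80 + 50 = minute 130.
D has to wait for C (finishes minute 130); E (finishes minute 48). The latest of these is minute 130, so D runs minute 130 to 130 + 40 = minute 170.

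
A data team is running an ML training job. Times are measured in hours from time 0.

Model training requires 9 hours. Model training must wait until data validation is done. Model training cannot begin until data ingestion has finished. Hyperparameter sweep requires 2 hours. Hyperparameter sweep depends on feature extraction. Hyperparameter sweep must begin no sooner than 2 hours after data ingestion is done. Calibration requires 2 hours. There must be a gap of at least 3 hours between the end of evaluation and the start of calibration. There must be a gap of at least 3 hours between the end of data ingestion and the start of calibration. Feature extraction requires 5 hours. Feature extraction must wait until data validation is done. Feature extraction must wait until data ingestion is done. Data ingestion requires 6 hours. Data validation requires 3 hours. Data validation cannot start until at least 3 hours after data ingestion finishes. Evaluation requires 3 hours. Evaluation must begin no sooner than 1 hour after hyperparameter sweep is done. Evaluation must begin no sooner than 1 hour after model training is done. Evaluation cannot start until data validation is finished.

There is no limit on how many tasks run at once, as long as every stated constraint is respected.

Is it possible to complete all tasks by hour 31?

Yes

Data ingestion has no prerequisites, so it starts at hour 0 and finishes at hour 6.
After data ingestion (finishes hour 6, plus 3-hour gap → hour 9), data validation can start at hour 9 and finishes at hour 12.
Model training has to wait for data validation (finishes hour 12); data ingestion (finishes hour 6). The latest of these is hour 12, so model training runs hour 12 to 12 + 9 = hour 21.
For feature extraction: data validation (finishes hour 12); data ingestion (finishes hour 6). Taking the maximum gives a start of hour 12, and it finishes at 12 + 5 = hour 17.
Hyperparameter sweep needs all of feature extraction (finishes hour 17); data ingestion (finishes hour 6, plus 2-hour gap → hour 8). That puts its earliest start at hour 17; it finishes at 17 + 2 = hour 19.
Evaluation cannot start until hyperparameter sweep (finishes hour 19, plus 1-hour gap → hour 20); model training (finishes hour 21, plus 1-hour gap → hour 22); data validation (finishes hour 12). The controlling bound is hour 22, so evaluation finishes at 22 + 3 = hour 25.
Calibration needs all of evaluation (finishes hour 25, plus 3-hour gap → hour 28); data ingestion (finishes hour 6, plus 3-hour gap → hour 9). That puts its earliest start at hour 28; it finishes at 28 + 2 = hour 30.
Every task is finished by hour 30, which is no later than the deadline of 31, so the schedule is feasible.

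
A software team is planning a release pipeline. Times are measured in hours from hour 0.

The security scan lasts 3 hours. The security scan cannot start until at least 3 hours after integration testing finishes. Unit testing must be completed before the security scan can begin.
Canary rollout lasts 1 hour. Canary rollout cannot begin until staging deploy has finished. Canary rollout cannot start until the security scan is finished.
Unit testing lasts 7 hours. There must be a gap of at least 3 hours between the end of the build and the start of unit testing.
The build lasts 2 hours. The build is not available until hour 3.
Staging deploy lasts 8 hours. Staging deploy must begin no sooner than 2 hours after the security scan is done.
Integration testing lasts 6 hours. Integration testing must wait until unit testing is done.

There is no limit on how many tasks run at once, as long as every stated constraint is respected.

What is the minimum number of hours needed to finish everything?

38

The build waits on its own release at hour 3, so it starts at hour 3 and finishes at 3 + 2 = hour 5.
Unit testing cannot begin until the build (finishes hour 5, plus 3-hour gap → hour 8). It runs from hour 8 to 8 + 7 = hour 15.
After unit testing (finishes hour 15), integration testing can start at hour 15 and finishes at hour 21.
The security scan cannot start until integration testing (finishes hour 21, plus 3-hour gap → hour 24); unit testing (finishes hour 15). The controlling bound is hour 24, so the security scan finishes at 24 + 3 = hour 27.
Staging deploy waits on the security scan (finishes hour 27, plus 2-hour gap → hour 29), so it starts at hour 29 and finishes at 29 + 8 = hour 37.
Canary rollout cannot start until staging deploy (finishes hour 37); the security scan (finishes hour 27). The controlling bound is hour 37, so canary rollout finishes at 37 + 1 = hour 38.
All tasks are finished once the last one completes. Finish times: The build at 5, Unit testing at 15, Integration testing at 21, The security scan at 27, Staging deploy at 37, Canary rollout at 38. The latest is hour 38.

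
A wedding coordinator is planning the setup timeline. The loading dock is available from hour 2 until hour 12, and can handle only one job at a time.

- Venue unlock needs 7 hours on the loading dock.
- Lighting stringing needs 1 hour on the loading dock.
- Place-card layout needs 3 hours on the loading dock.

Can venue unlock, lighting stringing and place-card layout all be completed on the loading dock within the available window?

The loading dock window is 12 − 2 = 10 hours.
Running back to back, the jobs need 7 + 1 + 3 = 11 hours on the loading dock.
Since 11 > 10, they cannot all fit.

No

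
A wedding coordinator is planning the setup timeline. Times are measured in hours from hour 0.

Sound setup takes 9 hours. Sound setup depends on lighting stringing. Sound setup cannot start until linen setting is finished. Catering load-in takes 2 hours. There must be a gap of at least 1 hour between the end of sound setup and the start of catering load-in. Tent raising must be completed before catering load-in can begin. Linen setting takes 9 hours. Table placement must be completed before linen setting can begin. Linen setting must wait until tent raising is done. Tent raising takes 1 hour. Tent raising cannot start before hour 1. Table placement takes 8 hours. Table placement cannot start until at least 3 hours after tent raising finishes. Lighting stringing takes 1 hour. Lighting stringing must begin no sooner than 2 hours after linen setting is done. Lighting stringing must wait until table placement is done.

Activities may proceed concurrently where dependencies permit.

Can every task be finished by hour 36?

No

Tent raising waits on its own release at hour 1, so it starts at hour 1 and finishes at 1 + 1 = hour 2.
Table placement waits on tent raising (finishes hour 2, plus 3-hour gap → hour 5), so it starts at hour 5 and finishes at 5 + 8 = hour 13.
For linen setting: table placement (finishes hour 13); tent raising (finishes hour 2). Taking the maximum gives a start of hour 13, and it finishes at 13 + 9 = hour 22.
Lighting stringing needs all of linen setting (finishes hour 22, plus 2-hour gap → hour 24); table placement (finishes hour 13). That puts its earliest start at hour 24; it finishes at 24 + 1 = hour 25.
Sound setup cannot start until lighting stringing (finishes hour 25); linen setting (finishes hour 22). The controlling bound is hour 25, so sound setup finishes at 25 + 9 = hour 34.
Catering load-in cannot start until sound setup (finishes hour 34, plus 1-hour gap → hour 35); tent raising (finishes hour 2). The controlling bound is hour 35, so catering load-in finishes at 35 + 2 = hour 37.
The earliest everything can be done is hour 37, which is after the deadline of 36, so it is not possible.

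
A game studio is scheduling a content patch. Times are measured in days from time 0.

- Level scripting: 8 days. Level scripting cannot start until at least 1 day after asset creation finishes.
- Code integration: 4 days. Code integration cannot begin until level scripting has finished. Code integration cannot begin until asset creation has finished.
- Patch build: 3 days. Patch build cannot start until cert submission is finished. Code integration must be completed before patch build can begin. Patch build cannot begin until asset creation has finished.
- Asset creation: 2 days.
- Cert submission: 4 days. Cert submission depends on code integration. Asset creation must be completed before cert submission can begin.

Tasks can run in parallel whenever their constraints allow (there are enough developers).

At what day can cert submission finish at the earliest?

Nothing blocks asset creation, so it runs from day 0 to day 2.
Level scripting cannot begin until asset creation (finishes day 2, plus 1-day gap → day 3). It runs from day 3 to 3 + 8 = day 11.
Code integration needs all of level scripting (finishes day 11); asset creation (finishes day 2). That puts its earliest start at day 11; it finishes at 11 + 4 = day 15.
Cert submission needs all of code integration (finishes day 15); asset creation (finishes day 2). That puts its earliest start at day 15; it finishes at 15 + 4 = day 19.

19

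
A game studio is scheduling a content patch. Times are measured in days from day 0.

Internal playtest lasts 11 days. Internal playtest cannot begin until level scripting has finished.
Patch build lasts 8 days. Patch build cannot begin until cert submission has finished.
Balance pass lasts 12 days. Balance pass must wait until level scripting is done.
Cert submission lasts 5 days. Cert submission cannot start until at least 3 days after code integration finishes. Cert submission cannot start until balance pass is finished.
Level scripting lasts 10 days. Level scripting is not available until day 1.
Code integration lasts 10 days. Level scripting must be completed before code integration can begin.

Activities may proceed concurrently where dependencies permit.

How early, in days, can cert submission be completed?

Level scripting cannot begin until its own release at day 1. It runs from day 1 to 1 + 10 = day 11.
After level scripting (finishes day 11), balance pass can start at day 11 and finishes at day 23.
Code integration waits on level scripting (finishes day 11), so it starts at day 11 and finishes at 11 + 10 = day 21.
Cert submission cannot start until code integration (finishes day 21, plus 3-day gap → day 24); balance pass (finishes day 23). The controlling bound is day 24, so cert submission finishes at 24 + 5 = day 29.

29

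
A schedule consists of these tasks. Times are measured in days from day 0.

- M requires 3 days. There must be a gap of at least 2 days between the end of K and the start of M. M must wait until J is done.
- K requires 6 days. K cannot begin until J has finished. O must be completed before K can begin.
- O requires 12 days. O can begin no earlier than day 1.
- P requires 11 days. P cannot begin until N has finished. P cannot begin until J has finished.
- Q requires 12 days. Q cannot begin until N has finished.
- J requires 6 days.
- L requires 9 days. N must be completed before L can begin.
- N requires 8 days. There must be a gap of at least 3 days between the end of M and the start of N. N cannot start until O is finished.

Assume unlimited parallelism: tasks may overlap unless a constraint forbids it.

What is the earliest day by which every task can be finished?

47

After its own release at day 1, O can start at day 1 and finishes at day 13.
J can start immediately at day 0; it finishes at day 6.
K cannot start until J (finishes day 6); O (finishes day 13). The controlling bound is day 13, so K finishes at 13 + 6 = day 19.
For M: K (finishes day 19, plus 2-day gap → day 21); J (finishes day 6). Taking the maximum gives a start of day 21, and it finishes at 21 + 3 = day 24.
N cannot start until M (finishes day 24, plus 3-day gap → day 27); O (finishes day 13). The controlling bound is day 27, so N finishes at 27 + 8 = day 35.
Q cannot begin until N (finishes day 35). It runs from day 35 to 35 + 12 = day 47.
For P: N (finishes day 35); J (finishes day 6). Taking the maximum gives a start of day 35, and it finishes at 35 + 11 = day 46.
L cannot begin until N (finishes day 35). It runs from day 35 to 35 + 9 = day 44.
All tasks are finished once the last one completes. Finish times: J at 6, K at 19, L at 44, M at 24, N at 35, O at 13, P at 46, Q at 47. The latest is day 47.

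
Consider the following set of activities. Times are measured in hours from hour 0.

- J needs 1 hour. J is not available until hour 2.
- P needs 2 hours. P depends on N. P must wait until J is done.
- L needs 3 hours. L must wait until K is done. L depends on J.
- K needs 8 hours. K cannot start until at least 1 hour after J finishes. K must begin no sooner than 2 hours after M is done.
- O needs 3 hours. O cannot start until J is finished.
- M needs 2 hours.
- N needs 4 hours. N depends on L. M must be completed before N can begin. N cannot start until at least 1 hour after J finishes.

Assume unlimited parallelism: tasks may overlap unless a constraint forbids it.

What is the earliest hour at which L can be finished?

M has no prerequisites, so it starts at hour 0 and finishes at hour 2.
J cannot begin until its own release at hour 2. It runs from hour 2 to 2 + 1 = hour 3.
K has to wait for J (finishes hour 3, plus 1-hour gap → hour 4); M (finishes hour 2, plus 2-hour gap → hour 4). The latest of these is hour 4, so K runs hour 4 to 4 + 8 = hour 12.
L cannot start until K (finishes hour 12); J (finishes hour 3). The controlling bound is hour 12, so L finishes at 12 + 3 = hour 15.

15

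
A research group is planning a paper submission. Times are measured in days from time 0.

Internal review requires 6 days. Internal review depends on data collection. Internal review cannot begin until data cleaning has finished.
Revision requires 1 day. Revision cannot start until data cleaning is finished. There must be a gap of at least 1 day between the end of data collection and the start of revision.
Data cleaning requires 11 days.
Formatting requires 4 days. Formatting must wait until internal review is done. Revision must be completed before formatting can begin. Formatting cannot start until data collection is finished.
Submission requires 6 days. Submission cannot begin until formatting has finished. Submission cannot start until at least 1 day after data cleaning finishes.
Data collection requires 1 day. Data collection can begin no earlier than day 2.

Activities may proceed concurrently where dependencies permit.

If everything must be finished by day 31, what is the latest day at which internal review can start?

15

Submission has no dependents, so it just needs to finish by day 31. Starting by 31 − 6 = day 25 achieves that.
Formatting feeds into submission (must start by day 25); so formatting must finish by day 25 and therefore start by day 21.
Internal review must finish before formatting (must start by day 21). With a 6-day duration, internal review must start by 21 − 6 = day 15.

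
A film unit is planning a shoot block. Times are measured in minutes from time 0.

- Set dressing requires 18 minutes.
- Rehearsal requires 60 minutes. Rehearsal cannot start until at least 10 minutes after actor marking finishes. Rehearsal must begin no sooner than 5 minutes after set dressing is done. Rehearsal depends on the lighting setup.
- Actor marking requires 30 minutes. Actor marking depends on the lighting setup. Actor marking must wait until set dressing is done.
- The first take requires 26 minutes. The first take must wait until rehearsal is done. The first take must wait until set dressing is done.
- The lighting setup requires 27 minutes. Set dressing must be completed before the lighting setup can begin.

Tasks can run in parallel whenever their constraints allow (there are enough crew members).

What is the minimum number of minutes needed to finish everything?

171

Nothing blocks set dressing, so it runs from minute 0 to minute 18.
The lighting setup waits on set dressing (finishes minute 18), so it starts at minute 18 and finishes at 18 + 27 = minute 45.
Actor marking needs all of the lighting setup (finishes minute 45); set dressing (finishes minute 18). That puts its earliest start at minute 45; it finishes at 45 + 30 = minute 75.
Rehearsal cannot start until actor marking (finishes minute 75, plus 10-minute gap → minute 85); set dressing (finishes minute 18, plus 5-minute gap → minute 23); the lighting setup (finishes minute 45). The controlling bound is minute 85, so rehearsal finishes at 85 + 60 = minute 145.
For the first take: rehearsal (finishes minute 145); set dressing (finishes minute 18). Taking the maximum gives a start of minute 145, and it finishes at 145 + 26 = minute 171.
All tasks are finished once the last one completes. Finish times: Set dressing at 18, The lighting setup at 45, Actor marking at 75, Rehearsal at 145, The first take at 171. The latest is minute 171.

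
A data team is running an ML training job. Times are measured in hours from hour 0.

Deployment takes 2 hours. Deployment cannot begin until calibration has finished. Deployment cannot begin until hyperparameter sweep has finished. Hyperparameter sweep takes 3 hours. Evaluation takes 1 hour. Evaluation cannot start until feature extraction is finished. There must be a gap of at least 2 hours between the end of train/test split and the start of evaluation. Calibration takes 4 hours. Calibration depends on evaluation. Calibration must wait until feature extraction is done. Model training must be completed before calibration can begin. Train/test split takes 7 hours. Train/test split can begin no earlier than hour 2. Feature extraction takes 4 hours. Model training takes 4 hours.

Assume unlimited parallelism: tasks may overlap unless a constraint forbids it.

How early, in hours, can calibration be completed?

16

Model training can start immediately at hour 0; it finishes at hour 4.
Train/test split cannot begin until its own release at hour 2. It runs from hour 2 to 2 + 7 = hour 9.
Nothing blocks feature extraction, so it runs from hour 0 to hour 4.
For evaluation: feature extraction (finishes hour 4); train/test split (finishes hour 9, plus 2-hour gap → hour 11). Taking the maximum gives a start of hour 11, and it finishes at 11 + 1 = hour 12.
Calibration cannot start until evaluation (finishes hour 12); feature extraction (finishes hour 4); model training (finishes hour 4). The controlling bound is hour 12, so calibration finishes at 12 + 4 = hour 16.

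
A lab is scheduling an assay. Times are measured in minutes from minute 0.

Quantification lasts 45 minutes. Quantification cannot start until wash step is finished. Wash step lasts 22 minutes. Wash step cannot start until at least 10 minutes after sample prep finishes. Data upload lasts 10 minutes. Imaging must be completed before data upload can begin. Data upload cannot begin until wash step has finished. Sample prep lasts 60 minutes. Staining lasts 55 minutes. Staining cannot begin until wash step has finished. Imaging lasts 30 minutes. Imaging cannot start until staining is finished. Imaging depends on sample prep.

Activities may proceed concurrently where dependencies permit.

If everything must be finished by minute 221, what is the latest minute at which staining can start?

126

Nothing follows data upload; the deadline of minute 221 is its only limit. It must start by 221 − 10 = minute 211.
Imaging must finish before data upload (must start by minute 211). With a 30-minute duration, imaging must start by 211 − 30 = minute 181.
Staining feeds into imaging (must start by minute 181); so staining must finish by minute 181 and therefore start by minute 126.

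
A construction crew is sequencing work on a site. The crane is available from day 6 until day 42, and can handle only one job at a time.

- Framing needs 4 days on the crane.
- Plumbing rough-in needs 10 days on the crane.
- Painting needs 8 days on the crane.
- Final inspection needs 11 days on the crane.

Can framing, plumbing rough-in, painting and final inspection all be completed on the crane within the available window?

Yes

The crane window is 42 − 6 = 36 days.
Running back to back, the jobs need 4 + 10 + 8 + 11 = 33 days on the crane.
Since 33 ≤ 36, they fit within the window.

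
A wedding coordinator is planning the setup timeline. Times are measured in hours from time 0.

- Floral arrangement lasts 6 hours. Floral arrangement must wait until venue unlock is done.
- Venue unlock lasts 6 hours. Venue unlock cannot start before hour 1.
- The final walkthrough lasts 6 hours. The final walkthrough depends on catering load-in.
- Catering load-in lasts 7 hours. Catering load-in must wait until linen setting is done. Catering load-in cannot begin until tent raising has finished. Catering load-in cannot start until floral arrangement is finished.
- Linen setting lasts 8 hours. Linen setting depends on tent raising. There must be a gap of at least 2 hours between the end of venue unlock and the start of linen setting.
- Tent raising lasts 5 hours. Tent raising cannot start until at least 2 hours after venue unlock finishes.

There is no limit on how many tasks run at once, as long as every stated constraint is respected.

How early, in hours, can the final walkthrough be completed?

Venue unlock waits on its own release at hour 1, so it starts at hour 1 and finishes at 1 + 6 = hour 7.
Floral arrangement waits on venue unlock (finishes hour 7), so it starts at hour 7 and finishes at 7 + 6 = hour 13.
After venue unlock (finishes hour 7, plus 2-hour gap → hour 9), tent raising can start at hour 9 and finishes at hour 14.
Linen setting cannot start until tent raising (finishes hour 14); venue unlock (finishes hour 7, plus 2-hour gap → hour 9). The controlling bound is hour 14, so linen setting finishes at 14 + 8 = hour 22.
Catering load-in has to wait for linen setting (finishes hour 22); tent raising (finishes hour 14); floral arrangement (finishes hour 13). The latest of these is hour 22, so catering load-in runs hour 22 to 22 + 7 = hour 29.
The final walkthrough waits on catering load-in (finishes hour 29), so it starts at hour 29 and finishes at 29 + 6 = hour 35.

35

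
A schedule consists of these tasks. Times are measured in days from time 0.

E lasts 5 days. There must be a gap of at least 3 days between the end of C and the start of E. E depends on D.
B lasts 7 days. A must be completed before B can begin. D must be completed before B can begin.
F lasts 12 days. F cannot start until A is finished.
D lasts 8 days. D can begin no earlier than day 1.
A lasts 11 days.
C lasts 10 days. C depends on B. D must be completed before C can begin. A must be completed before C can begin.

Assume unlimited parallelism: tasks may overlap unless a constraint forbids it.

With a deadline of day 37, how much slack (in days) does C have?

After its own release at day 1, D can start at day 1 and finishes at day 9.
A can start immediately at day 0; it finishes at day 11.
For B: A (finishes day 11); D (finishes day 9). Taking the maximum gives a start of day 11, and it finishes at 11 + 7 = day 18.
C cannot start until B (finishes day 18); D (finishes day 9); A (finishes day 11). The controlling bound is day 18, so C finishes at 18 + 10 = day 28.

Working backward from the deadline:
E has no dependents, so it just needs to finish by day 37. Starting by 37 − 5 = day 32 achieves that.
C feeds into E (must start by day 32, minus 3-day gap → day 29); so C must finish by day 29 and therefore start by day 19.
So C can start as early as day 18 and as late as day 19, giving 19 − 18 = 1 day of slack.

1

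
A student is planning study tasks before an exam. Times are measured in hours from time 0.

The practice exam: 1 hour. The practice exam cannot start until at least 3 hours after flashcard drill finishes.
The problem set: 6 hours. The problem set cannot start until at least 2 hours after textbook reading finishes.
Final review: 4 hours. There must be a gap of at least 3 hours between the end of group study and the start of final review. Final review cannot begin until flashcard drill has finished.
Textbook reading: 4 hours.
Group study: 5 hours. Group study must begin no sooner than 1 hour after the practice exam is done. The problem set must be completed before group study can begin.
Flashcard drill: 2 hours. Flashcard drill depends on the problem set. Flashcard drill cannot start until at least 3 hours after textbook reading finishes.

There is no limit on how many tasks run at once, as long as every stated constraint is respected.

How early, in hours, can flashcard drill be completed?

14

Textbook reading can start immediately at hour 0; it finishes at hour 4.
The problem set cannot begin until textbook reading (finishes hour 4, plus 2-hour gap → hour 6). It runs from hour 6 to 6 + 6 = hour 12.
For flashcard drill: the problem set (finishes hour 12); textbook reading (finishes hour 4, plus 3-hour gap → hour 7). Taking the maximum gives a start of hour 12, and it finishes at 12 + 2 = hour 14.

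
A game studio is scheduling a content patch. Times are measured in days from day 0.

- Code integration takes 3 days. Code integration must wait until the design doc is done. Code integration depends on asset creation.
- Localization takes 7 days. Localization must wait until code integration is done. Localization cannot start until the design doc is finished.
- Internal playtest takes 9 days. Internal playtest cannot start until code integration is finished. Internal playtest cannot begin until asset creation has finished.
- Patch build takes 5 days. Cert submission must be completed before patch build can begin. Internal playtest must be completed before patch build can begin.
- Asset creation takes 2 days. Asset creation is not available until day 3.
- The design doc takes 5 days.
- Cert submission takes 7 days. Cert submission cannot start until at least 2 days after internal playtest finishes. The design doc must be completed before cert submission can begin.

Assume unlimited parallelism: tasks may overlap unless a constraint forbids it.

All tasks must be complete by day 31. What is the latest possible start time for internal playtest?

8

Patch build must finish by day 31; it takes 5 days, so it must start by 31 − 5 = day 26.
Cert submission must finish before patch build (must start by day 26). With a 7-day duration, cert submission must start by 26 − 7 = day 19.
Internal playtest has several dependents: cert submission (must start by day 19, minus 2-day gap → day 17); patch build (must start by day 26). The earliest of those limits is day 17, so internal playtest must start by 17 − 9 = day 8.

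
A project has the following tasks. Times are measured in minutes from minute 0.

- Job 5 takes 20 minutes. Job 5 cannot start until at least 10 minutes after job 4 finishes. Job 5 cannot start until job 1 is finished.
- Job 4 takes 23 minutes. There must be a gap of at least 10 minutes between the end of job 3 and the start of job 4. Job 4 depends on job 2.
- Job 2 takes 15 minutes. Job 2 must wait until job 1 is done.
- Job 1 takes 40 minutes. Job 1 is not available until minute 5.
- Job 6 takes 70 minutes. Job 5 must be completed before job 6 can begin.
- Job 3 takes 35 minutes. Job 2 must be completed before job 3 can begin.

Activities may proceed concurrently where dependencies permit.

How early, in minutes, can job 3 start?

60

After its own release at minute 5, job 1 can start at minute 5 and finishes at minute 45.
Job 2 waits on job 1 (finishes minute 45), so it starts at minute 45 and finishes at 45 + 15 = minute 60.
Job 3 waits on job 2 (finishes minute 60), so the earliest it can start is minute 60.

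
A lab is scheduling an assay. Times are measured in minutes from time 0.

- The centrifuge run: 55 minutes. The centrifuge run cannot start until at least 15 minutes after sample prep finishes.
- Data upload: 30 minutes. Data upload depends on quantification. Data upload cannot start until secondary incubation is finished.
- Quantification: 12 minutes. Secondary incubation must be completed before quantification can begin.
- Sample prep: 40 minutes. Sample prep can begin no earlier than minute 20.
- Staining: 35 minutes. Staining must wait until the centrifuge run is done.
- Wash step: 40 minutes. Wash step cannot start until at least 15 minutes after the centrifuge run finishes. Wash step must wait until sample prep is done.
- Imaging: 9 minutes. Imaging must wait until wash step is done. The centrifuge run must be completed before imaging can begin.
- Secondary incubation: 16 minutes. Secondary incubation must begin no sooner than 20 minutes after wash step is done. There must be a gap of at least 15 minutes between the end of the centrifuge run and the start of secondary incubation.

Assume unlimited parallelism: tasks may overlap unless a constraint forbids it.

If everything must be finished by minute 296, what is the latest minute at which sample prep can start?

To finish by minute 296, data upload (duration 30) must start no later than minute 266.
Quantification feeds into data upload (must start by minute 266); so quantification must finish by minute 266 and therefore start by minute 254.
Secondary incubation feeds quantification (must start by minute 254); data upload (must start by minute 266). Taking the minimum, secondary incubation must finish by minute 254 and start by 254 − 16 = minute 238.
Nothing follows imaging; the deadline of minute 296 is its only limit. It must start by 296 − 9 = minute 287.
Wash step must finish in time for secondary incubation (must start by minute 238, minus 20-minute gap → minute 218); imaging (must start by minute 287). The tightest is minute 218, so wash step must start by 218 − 40 = minute 178.
To finish by minute 296, staining (duration 35) must start no later than minute 261.
For the centrifuge run: wash step (must start by minute 178, minus 15-minute gap → minute 163); staining (must start by minute 261); secondary incubation (must start by minute 238, minus 15-minute gap → minute 223); imaging (must start by minute 287). The most restrictive is minute 163; with a 55-minute duration, the centrifuge run must start by minute 108.
Sample prep has several dependents: the centrifuge run (must start by minute 108, minus 15-minute gap → minute 93); wash step (must start by minute 178). The earliest of those limits is minute 93, so sample prep must start by 93 − 40 = minute 53.

53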